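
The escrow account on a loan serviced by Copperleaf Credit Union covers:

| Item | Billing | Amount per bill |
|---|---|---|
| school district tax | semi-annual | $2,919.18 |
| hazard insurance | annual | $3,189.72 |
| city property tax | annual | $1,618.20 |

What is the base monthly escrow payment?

School district tax: $2,919.18 × 2 = $5,838.36
Hazard insurance: $3,189.72
City property tax: $1,618.20
Total annual escrow = $10,646.28
Monthly = $10,646.28 / 12 = $887.19

$887.19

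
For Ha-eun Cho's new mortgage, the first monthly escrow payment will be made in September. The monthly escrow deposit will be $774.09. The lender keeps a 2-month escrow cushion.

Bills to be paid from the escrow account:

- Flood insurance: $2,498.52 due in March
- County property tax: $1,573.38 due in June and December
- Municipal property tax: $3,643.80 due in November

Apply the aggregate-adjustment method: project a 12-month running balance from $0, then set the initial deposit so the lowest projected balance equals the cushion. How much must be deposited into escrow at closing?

$3,845.25

Cushion = 2 × $774.09 = $1,548.18
Trial balance (start $0, +$774.09 each month, − disbursements):
  Sep: +$774.09 → $774.09
  Oct: +$774.09 → $1,548.18
  Nov: +$774.09 − $3,643.80 → -$1,321.53
  Dec: +$774.09 − $1,573.38 → -$2,120.82
  Jan: +$774.09 → -$1,346.73
  Feb: +$774.09 → -$572.64
  Mar: +$774.09 − $2,498.52 → -$2,297.07
  Apr: +$774.09 → -$1,522.98
  May: +$774.09 → -$748.89
  Jun: +$774.09 − $1,573.38 → -$1,548.18
  Jul: +$774.09 → -$774.09
  Aug: +$774.09 → $0.00
Lowest trial balance = -$2,297.07 (Mar)
Initial deposit = cushion − low point = $1,548.18 − (-$2,297.07) = $3,845.25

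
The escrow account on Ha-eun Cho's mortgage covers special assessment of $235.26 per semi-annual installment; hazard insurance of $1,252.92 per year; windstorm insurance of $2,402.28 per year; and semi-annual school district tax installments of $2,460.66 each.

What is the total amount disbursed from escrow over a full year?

Special assessment = $235.26 × 2 = $470.52/yr
Hazard insurance = $1,252.92/yr
Windstorm insurance = $2,402.28/yr
School district tax = $2,460.66 × 2 = $4,921.32/yr
Yearly total = $9,047.04

$9,047.04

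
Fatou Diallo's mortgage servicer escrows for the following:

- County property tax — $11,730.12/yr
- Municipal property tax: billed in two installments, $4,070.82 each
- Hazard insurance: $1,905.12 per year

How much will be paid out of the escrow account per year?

$21,776.88

County property tax: $11,730.12
Municipal property tax: $4,070.82 × 2 = $8,141.64
Hazard insurance: $1,905.12
Combined annual = $11,730.12 + $8,141.64 + $1,905.12 = $21,776.88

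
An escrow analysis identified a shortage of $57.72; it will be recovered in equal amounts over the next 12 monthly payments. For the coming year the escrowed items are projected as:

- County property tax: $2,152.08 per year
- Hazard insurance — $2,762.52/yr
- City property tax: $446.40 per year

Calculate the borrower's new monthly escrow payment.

$451.56

County property tax: $2,152.08
Hazard insurance: $2,762.52
City property tax: $446.40
Annual escrow total = $2,152.08 + $2,762.52 + $446.40 = $5,361.00
Per month = $5,361.00 ÷ 12 = $446.75
Shortage per month = $57.72 ÷ 12 = $4.81
New monthly escrow = $446.75 + $4.81 = $451.56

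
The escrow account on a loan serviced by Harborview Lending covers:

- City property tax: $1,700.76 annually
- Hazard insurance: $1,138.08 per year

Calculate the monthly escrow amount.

City property tax — $1,700.76 per year
Hazard insurance — $1,138.08 per year
Combined annual = $2,838.84
Monthly escrow = $2,838.84 / 12 = $236.57

$236.57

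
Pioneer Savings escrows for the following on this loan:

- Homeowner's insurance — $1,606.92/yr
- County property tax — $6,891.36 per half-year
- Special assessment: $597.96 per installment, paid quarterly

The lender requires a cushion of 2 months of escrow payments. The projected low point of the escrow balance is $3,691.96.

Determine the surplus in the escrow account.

Homeowner's insurance: $1,606.92 per year
County property tax: $6,891.36 × 2 = $13,782.72 per year
Special assessment: $597.96 × 4 = $2,391.84 per year
Total annual escrow = $17,781.48
Monthly = $17,781.48 / 12 = $1,481.79
Cushion = 2 × $1,481.79 = $2,963.58
Excess over cushion: $3,691.96 − $2,963.58 = $728.38

$728.38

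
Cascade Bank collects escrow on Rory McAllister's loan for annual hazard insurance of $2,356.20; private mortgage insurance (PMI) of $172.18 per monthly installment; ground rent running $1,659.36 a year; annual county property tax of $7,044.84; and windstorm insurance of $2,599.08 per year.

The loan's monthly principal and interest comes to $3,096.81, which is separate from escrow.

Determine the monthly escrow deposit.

$1,310.47

Hazard insurance = $2,356.20 per year
Private mortgage insurance (PMI) = $172.18 × 12 = $2,066.16 per year
Ground rent = $1,659.36 per year
County property tax = $7,044.84 per year
Windstorm insurance = $2,599.08 per year
Combined annual = $2,356.20 + $2,066.16 + $1,659.36 + $7,044.84 + $2,599.08 = $15,725.64
Base monthly escrow = $15,725.64 / 12 = $1,310.47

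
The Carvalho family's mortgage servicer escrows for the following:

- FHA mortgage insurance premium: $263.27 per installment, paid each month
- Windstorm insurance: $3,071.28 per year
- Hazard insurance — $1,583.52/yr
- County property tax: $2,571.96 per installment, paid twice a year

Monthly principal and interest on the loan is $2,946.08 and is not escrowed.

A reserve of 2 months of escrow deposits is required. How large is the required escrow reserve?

FHA mortgage insurance premium — $263.27 × 12 = $3,159.24 annually
Windstorm insurance — $3,071.28 annually
Hazard insurance — $1,583.52 annually
County property tax — $2,571.96 × 2 = $5,143.92 annually
Yearly total = $12,957.96
Base monthly escrow = $12,957.96 ÷ 12 = $1,079.83
Required cushion = 2 × $1,079.83 = $2,159.66

$2,159.66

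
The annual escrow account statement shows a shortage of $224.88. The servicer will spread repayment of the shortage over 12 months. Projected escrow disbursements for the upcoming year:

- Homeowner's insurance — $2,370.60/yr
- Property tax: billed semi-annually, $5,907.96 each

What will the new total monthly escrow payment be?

$1,200.95

Homeowner's insurance = $2,370.60
Property tax = $5,907.96 × 2 = $11,815.92
Total per year = $14,186.52
Monthly = $14,186.52 / 12 = $1,182.21
Shortage spread = $224.88 / 12 = $18.74/mo
New monthly escrow = $1,182.21 + $18.74 = $1,200.95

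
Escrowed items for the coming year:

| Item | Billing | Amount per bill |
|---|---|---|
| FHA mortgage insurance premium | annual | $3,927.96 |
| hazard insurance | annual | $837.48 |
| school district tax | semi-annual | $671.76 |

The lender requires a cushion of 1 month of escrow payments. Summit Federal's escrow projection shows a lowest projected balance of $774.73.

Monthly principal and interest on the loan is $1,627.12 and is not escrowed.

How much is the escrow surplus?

FHA mortgage insurance premium = $3,927.96 annually
Hazard insurance = $837.48 annually
School district tax = $671.76 × 2 = $1,343.52 annually
Combined annual = $6,108.96
Base monthly escrow = $6,108.96 / 12 = $509.08
Required cushion = 1 × $509.08 = $509.08
Surplus = $774.73 − $509.08 = $265.65

$265.65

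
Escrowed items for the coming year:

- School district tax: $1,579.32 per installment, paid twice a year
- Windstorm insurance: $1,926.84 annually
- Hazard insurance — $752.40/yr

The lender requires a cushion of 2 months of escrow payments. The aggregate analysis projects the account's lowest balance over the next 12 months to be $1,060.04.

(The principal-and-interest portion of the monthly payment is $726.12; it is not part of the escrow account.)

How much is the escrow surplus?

$87.06

School district tax: $1,579.32 × 2 = $3,158.64
Windstorm insurance: $1,926.84
Hazard insurance: $752.40
Annual escrow total = $3,158.64 + $1,926.84 + $752.40 = $5,837.88
Per month = $5,837.88 / 12 = $486.49
Required cushion = 2 × $486.49 = $972.98
Excess over cushion: $1,060.04 − $972.98 = $87.06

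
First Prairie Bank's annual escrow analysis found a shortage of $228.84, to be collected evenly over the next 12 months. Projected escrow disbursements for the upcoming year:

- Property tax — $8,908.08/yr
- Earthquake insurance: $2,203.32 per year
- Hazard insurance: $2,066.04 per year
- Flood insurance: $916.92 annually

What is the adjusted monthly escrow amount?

Property tax — $8,908.08 annually
Earthquake insurance — $2,203.32 annually
Hazard insurance — $2,066.04 annually
Flood insurance — $916.92 annually
Total annual escrow = $8,908.08 + $2,203.32 + $2,066.04 + $916.92 = $14,094.36
Monthly = $14,094.36 ÷ 12 = $1,174.53
Monthly shortage recovery: $228.84 ÷ 12 = $19.07
Adjusted monthly = $1,174.53 + $19.07 = $1,193.60

$1,193.60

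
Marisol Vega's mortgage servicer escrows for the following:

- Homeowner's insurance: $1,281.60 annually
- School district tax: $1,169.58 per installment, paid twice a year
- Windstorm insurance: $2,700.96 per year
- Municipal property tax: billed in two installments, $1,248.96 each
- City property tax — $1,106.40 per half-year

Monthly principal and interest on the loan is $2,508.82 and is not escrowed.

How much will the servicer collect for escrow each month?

Homeowner's insurance: $1,281.60 annually
School district tax: $1,169.58 × 2 = $2,339.16 annually
Windstorm insurance: $2,700.96 annually
Municipal property tax: $1,248.96 × 2 = $2,497.92 annually
City property tax: $1,106.40 × 2 = $2,212.80 annually
Yearly total = $1,281.60 + $2,339.16 + $2,700.96 + $2,497.92 + $2,212.80 = $11,032.44
Base monthly escrow = $11,032.44 ÷ 12 = $919.37

$919.37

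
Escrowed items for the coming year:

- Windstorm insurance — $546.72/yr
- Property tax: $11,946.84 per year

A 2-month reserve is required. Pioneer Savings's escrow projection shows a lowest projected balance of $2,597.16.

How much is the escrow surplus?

Windstorm insurance — $546.72
Property tax — $11,946.84
Total annual escrow = $12,493.56
Per month = $12,493.56 / 12 = $1,041.13
Required reserve = 2 × $1,041.13 = $2,082.26
Excess over cushion: $2,597.16 − $2,082.26 = $514.90

$514.90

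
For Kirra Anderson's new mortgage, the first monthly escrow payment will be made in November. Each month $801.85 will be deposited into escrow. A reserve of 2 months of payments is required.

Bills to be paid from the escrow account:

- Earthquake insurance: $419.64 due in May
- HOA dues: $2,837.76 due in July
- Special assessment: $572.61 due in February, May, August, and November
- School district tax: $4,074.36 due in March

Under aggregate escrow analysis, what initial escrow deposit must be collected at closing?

$3,436.64

Cushion = 2 × $801.85 = $1,603.70
Trial balance (start $0, +$801.85 each month, − disbursements):
  Nov: +$801.85 − $572.61 → $229.24
  Dec: +$801.85 → $1,031.09
  Jan: +$801.85 → $1,832.94
  Feb: +$801.85 − $572.61 → $2,062.18
  Mar: +$801.85 − $4,074.36 → -$1,210.33
  Apr: +$801.85 → -$408.48
  May: +$801.85 − $992.25 → -$598.88
  Jun: +$801.85 → $202.97
  Jul: +$801.85 − $2,837.76 → -$1,832.94
  Aug: +$801.85 − $572.61 → -$1,603.70
  Sep: +$801.85 → -$801.85
  Oct: +$801.85 → $0.00
Lowest trial balance = -$1,832.94 (Jul)
Initial deposit = cushion − low point = $1,603.70 − (-$1,832.94) = $3,436.64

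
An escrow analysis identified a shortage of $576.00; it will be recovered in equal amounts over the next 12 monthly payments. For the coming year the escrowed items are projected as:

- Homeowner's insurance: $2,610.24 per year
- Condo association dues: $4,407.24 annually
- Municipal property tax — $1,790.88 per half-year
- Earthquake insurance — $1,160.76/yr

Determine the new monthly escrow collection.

Homeowner's insurance — $2,610.24 per year
Condo association dues — $4,407.24 per year
Municipal property tax — $1,790.88 × 2 = $3,581.76 per year
Earthquake insurance — $1,160.76 per year
Annual escrow total = $2,610.24 + $4,407.24 + $3,581.76 + $1,160.76 = $11,760.00
Per month = $11,760.00 ÷ 12 = $980.00
Monthly shortage recovery: $576.00 ÷ 12 = $48.00
Adjusted monthly = $980.00 + $48.00 = $1,028.00

$1,028.00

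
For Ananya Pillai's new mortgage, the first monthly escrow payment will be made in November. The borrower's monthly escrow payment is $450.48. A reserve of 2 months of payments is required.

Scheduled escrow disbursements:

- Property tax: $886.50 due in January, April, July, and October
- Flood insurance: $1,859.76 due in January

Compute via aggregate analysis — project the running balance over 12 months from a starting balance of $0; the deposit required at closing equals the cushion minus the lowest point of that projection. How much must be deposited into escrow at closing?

$2,295.78

Cushion = 2 × $450.48 = $900.96
Trial balance (start $0, +$450.48 each month, − disbursements):
  Nov: +$450.48 → $450.48
  Dec: +$450.48 → $900.96
  Jan: +$450.48 − $2,746.26 → -$1,394.82
  Feb: +$450.48 → -$944.34
  Mar: +$450.48 → -$493.86
  Apr: +$450.48 − $886.50 → -$929.88
  May: +$450.48 → -$479.40
  Jun: +$450.48 → -$28.92
  Jul: +$450.48 − $886.50 → -$464.94
  Aug: +$450.48 → -$14.46
  Sep: +$450.48 → $436.02
  Oct: +$450.48 − $886.50 → $0.00
Lowest trial balance = -$1,394.82 (Jan)
Initial deposit = cushion − low point = $900.96 − (-$1,394.82) = $2,295.78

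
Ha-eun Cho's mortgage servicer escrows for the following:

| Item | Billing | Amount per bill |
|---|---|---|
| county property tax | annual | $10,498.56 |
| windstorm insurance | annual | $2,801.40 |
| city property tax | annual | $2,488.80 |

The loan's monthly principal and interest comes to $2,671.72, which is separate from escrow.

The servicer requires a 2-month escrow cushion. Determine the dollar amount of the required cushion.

$2,631.46

County property tax = $10,498.56 annually
Windstorm insurance = $2,801.40 annually
City property tax = $2,488.80 annually
Total per year = $10,498.56 + $2,801.40 + $2,488.80 = $15,788.76
Per month = $15,788.76 / 12 = $1,315.73
Cushion = 2 × $1,315.73 = $2,631.46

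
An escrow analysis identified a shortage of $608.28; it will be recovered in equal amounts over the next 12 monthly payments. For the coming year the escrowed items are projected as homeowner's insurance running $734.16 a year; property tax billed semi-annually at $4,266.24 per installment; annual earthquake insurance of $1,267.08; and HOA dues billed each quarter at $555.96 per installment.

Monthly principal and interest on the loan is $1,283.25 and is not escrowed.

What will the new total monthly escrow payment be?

Homeowner's insurance — $734.16 per year
Property tax — $4,266.24 × 2 = $8,532.48 per year
Earthquake insurance — $1,267.08 per year
HOA dues — $555.96 × 4 = $2,223.84 per year
Annual escrow total = $734.16 + $8,532.48 + $1,267.08 + $2,223.84 = $12,757.56
Base monthly escrow = $12,757.56 / 12 = $1,063.13
Monthly shortage recovery: $608.28 ÷ 12 = $50.69
New monthly escrow = $1,063.13 + $50.69 = $1,113.82

$1,113.82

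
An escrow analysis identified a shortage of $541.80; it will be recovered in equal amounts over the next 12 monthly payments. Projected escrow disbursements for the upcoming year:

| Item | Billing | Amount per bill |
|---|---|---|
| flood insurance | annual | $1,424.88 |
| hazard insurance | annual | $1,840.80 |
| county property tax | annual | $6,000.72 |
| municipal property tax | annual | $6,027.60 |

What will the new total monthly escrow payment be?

Flood insurance: $1,424.88 annually
Hazard insurance: $1,840.80 annually
County property tax: $6,000.72 annually
Municipal property tax: $6,027.60 annually
Combined annual = $15,294.00
Base monthly escrow = $15,294.00 / 12 = $1,274.50
Shortage spread = $541.80 / 12 = $45.15/mo
Adjusted monthly = $1,274.50 + $45.15 = $1,319.65

$1,319.65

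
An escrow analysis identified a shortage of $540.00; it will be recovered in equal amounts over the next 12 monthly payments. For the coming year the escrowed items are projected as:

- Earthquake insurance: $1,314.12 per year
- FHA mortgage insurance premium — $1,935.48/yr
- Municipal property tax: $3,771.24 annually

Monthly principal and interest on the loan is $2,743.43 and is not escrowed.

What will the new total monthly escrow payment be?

Earthquake insurance — $1,314.12 per year
FHA mortgage insurance premium — $1,935.48 per year
Municipal property tax — $3,771.24 per year
Combined annual = $7,020.84
Monthly escrow = $7,020.84 / 12 = $585.07
Monthly shortage recovery: $540.00 ÷ 12 = $45.00
Adjusted monthly = $585.07 + $45.00 = $630.07

$630.07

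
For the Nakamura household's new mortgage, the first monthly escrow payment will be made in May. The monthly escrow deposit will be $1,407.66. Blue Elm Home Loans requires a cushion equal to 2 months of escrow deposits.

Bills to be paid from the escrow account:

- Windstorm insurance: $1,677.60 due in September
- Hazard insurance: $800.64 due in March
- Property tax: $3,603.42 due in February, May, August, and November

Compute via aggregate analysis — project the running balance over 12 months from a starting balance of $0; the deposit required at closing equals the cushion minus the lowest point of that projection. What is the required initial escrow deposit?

Cushion = 2 × $1,407.66 = $2,815.32
Trial balance (start $0, +$1,407.66 each month, − disbursements):
  May: +$1,407.66 − $3,603.42 → -$2,195.76
  Jun: +$1,407.66 → -$788.10
  Jul: +$1,407.66 → $619.56
  Aug: +$1,407.66 − $3,603.42 → -$1,576.20
  Sep: +$1,407.66 − $1,677.60 → -$1,846.14
  Oct: +$1,407.66 → -$438.48
  Nov: +$1,407.66 − $3,603.42 → -$2,634.24
  Dec: +$1,407.66 → -$1,226.58
  Jan: +$1,407.66 → $181.08
  Feb: +$1,407.66 − $3,603.42 → -$2,014.68
  Mar: +$1,407.66 − $800.64 → -$1,407.66
  Apr: +$1,407.66 → $0.00
Lowest trial balance = -$2,634.24 (Nov)
Initial deposit = cushion − low point = $2,815.32 − (-$2,634.24) = $5,449.56

$5,449.56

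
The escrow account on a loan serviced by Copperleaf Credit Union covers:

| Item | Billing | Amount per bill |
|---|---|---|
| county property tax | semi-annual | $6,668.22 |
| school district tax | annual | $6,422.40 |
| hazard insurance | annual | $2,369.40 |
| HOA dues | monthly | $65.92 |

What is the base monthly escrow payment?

County property tax = $6,668.22 × 2 = $13,336.44 per year
School district tax = $6,422.40 per year
Hazard insurance = $2,369.40 per year
HOA dues = $65.92 × 12 = $791.04 per year
Total annual escrow = $13,336.44 + $6,422.40 + $2,369.40 + $791.04 = $22,919.28
Per month = $22,919.28 / 12 = $1,909.94

$1,909.94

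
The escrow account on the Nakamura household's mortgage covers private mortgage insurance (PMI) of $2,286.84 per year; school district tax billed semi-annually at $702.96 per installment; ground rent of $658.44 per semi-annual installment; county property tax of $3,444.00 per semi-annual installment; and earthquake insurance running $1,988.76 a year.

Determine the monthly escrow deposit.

$1,157.20

Private mortgage insurance (PMI) = $2,286.84/yr
School district tax = $702.96 × 2 = $1,405.92/yr
Ground rent = $658.44 × 2 = $1,316.88/yr
County property tax = $3,444.00 × 2 = $6,888.00/yr
Earthquake insurance = $1,988.76/yr
Combined annual = $2,286.84 + $1,405.92 + $1,316.88 + $6,888.00 + $1,988.76 = $13,886.40
Per month = $13,886.40 / 12 = $1,157.20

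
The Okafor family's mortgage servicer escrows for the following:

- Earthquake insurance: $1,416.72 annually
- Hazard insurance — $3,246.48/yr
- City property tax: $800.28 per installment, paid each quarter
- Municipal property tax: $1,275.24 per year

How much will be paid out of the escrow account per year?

$9,139.56

Earthquake insurance = $1,416.72 per year
Hazard insurance = $3,246.48 per year
City property tax = $800.28 × 4 = $3,201.12 per year
Municipal property tax = $1,275.24 per year
Total annual escrow = $1,416.72 + $3,246.48 + $3,201.12 + $1,275.24 = $9,139.56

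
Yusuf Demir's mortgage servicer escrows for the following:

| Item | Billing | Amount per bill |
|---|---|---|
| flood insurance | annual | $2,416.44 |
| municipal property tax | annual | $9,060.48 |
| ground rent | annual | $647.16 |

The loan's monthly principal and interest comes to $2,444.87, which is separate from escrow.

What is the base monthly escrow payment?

$1,010.34

Flood insurance = $2,416.44 annually
Municipal property tax = $9,060.48 annually
Ground rent = $647.16 annually
Combined annual = $12,124.08
Monthly = $12,124.08 ÷ 12 = $1,010.34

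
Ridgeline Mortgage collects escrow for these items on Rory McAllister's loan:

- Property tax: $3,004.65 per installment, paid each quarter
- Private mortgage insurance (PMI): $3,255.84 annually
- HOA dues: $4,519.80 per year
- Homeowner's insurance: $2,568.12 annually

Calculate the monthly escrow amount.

Property tax — $3,004.65 × 4 = $12,018.60 per year
Private mortgage insurance (PMI) — $3,255.84 per year
HOA dues — $4,519.80 per year
Homeowner's insurance — $2,568.12 per year
Combined annual = $22,362.36
Base monthly escrow = $22,362.36 ÷ 12 = $1,863.53

$1,863.53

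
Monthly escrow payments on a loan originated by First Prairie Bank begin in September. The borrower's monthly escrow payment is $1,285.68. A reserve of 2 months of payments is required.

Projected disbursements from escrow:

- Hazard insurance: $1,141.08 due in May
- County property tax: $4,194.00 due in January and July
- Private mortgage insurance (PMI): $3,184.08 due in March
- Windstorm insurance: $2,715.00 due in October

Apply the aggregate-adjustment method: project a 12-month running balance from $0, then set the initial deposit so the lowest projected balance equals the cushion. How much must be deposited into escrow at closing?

$3,857.04

Cushion = 2 × $1,285.68 = $2,571.36
Trial balance (start $0, +$1,285.68 each month, − disbursements):
  Sep: +$1,285.68 → $1,285.68
  Oct: +$1,285.68 − $2,715.00 → -$143.64
  Nov: +$1,285.68 → $1,142.04
  Dec: +$1,285.68 → $2,427.72
  Jan: +$1,285.68 − $4,194.00 → -$480.60
  Feb: +$1,285.68 → $805.08
  Mar: +$1,285.68 − $3,184.08 → -$1,093.32
  Apr: +$1,285.68 → $192.36
  May: +$1,285.68 − $1,141.08 → $336.96
  Jun: +$1,285.68 → $1,622.64
  Jul: +$1,285.68 − $4,194.00 → -$1,285.68
  Aug: +$1,285.68 → $0.00
Lowest trial balance = -$1,285.68 (Jul)
Initial deposit = cushion − low point = $2,571.36 − (-$1,285.68) = $3,857.04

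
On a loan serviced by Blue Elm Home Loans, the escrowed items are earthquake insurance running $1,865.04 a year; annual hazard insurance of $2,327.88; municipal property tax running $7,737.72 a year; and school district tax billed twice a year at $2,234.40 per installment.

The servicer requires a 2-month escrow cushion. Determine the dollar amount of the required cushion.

Earthquake insurance = $1,865.04/yr
Hazard insurance = $2,327.88/yr
Municipal property tax = $7,737.72/yr
School district tax = $2,234.40 × 2 = $4,468.80/yr
Yearly total = $1,865.04 + $2,327.88 + $7,737.72 + $4,468.80 = $16,399.44
Base monthly escrow = $16,399.44 / 12 = $1,366.62
Reserve = 2 × $1,366.62 = $2,733.24

$2,733.24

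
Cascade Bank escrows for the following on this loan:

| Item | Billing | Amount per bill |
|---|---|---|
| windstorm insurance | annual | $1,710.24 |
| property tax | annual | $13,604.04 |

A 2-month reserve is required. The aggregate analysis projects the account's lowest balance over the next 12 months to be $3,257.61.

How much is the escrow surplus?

Windstorm insurance — $1,710.24 per year
Property tax — $13,604.04 per year
Total per year = $1,710.24 + $13,604.04 = $15,314.28
Base monthly escrow = $15,314.28 / 12 = $1,276.19
Required reserve = 2 × $1,276.19 = $2,552.38
Excess over cushion: $3,257.61 − $2,552.38 = $705.23

$705.23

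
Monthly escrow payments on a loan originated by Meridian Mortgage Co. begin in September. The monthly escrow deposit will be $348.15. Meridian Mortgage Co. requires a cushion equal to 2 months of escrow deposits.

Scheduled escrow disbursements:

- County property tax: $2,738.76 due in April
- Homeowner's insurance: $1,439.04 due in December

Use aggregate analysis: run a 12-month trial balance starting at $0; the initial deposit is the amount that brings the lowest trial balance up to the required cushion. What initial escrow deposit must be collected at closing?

Cushion = 2 × $348.15 = $696.30
Trial balance (start $0, +$348.15 each month, − disbursements):
  Sep: +$348.15 → $348.15
  Oct: +$348.15 → $696.30
  Nov: +$348.15 → $1,044.45
  Dec: +$348.15 − $1,439.04 → -$46.44
  Jan: +$348.15 → $301.71
  Feb: +$348.15 → $649.86
  Mar: +$348.15 → $998.01
  Apr: +$348.15 − $2,738.76 → -$1,392.60
  May: +$348.15 → -$1,044.45
  Jun: +$348.15 → -$696.30
  Jul: +$348.15 → -$348.15
  Aug: +$348.15 → $0.00
Lowest trial balance = -$1,392.60 (Apr)
Initial deposit = cushion − low point = $696.30 − (-$1,392.60) = $2,088.90

$2,088.90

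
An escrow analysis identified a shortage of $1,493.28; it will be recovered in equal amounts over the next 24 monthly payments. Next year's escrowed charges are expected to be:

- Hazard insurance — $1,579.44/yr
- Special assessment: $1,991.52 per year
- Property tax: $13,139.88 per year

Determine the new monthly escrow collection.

Hazard insurance: $1,579.44/yr
Special assessment: $1,991.52/yr
Property tax: $13,139.88/yr
Yearly total = $1,579.44 + $1,991.52 + $13,139.88 = $16,710.84
Base monthly escrow = $16,710.84 ÷ 12 = $1,392.57
Monthly shortage recovery: $1,493.28 ÷ 24 = $62.22
Adjusted monthly = $1,392.57 + $62.22 = $1,454.79

$1,454.79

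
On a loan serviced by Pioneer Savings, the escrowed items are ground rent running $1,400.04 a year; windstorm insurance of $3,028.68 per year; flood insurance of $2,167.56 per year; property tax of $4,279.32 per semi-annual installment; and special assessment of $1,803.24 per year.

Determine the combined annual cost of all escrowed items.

$16,958.16

Ground rent = $1,400.04 per year
Windstorm insurance = $3,028.68 per year
Flood insurance = $2,167.56 per year
Property tax = $4,279.32 × 2 = $8,558.64 per year
Special assessment = $1,803.24 per year
Combined annual = $1,400.04 + $3,028.68 + $2,167.56 + $8,558.64 + $1,803.24 = $16,958.16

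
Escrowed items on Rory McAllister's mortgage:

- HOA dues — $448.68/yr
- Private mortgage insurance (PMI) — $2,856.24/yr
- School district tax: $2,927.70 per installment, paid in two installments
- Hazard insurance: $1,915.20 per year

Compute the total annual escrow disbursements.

HOA dues = $448.68 per year
Private mortgage insurance (PMI) = $2,856.24 per year
School district tax = $2,927.70 × 2 = $5,855.40 per year
Hazard insurance = $1,915.20 per year
Total annual escrow = $448.68 + $2,856.24 + $5,855.40 + $1,915.20 = $11,075.52

$11,075.52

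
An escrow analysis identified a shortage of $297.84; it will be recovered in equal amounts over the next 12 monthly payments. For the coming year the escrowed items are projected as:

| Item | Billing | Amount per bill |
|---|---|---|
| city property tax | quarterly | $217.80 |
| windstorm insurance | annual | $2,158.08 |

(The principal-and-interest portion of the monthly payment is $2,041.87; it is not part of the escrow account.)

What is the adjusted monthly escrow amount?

$277.26

City property tax = $217.80 × 4 = $871.20/yr
Windstorm insurance = $2,158.08/yr
Total annual escrow = $871.20 + $2,158.08 = $3,029.28
Base monthly escrow = $3,029.28 ÷ 12 = $252.44
Monthly shortage recovery: $297.84 ÷ 12 = $24.82
Adjusted monthly = $252.44 + $24.82 = $277.26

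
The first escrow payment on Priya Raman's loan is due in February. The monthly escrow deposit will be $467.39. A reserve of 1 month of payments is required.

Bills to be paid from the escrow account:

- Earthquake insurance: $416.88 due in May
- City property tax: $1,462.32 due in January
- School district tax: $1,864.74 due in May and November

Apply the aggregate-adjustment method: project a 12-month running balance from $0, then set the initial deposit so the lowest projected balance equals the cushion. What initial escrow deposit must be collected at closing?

Cushion = 1 × $467.39 = $467.39
Trial balance (start $0, +$467.39 each month, − disbursements):
  Feb: +$467.39 → $467.39
  Mar: +$467.39 → $934.78
  Apr: +$467.39 → $1,402.17
  May: +$467.39 − $2,281.62 → -$412.06
  Jun: +$467.39 → $55.33
  Jul: +$467.39 → $522.72
  Aug: +$467.39 → $990.11
  Sep: +$467.39 → $1,457.50
  Oct: +$467.39 → $1,924.89
  Nov: +$467.39 − $1,864.74 → $527.54
  Dec: +$467.39 → $994.93
  Jan: +$467.39 − $1,462.32 → $0.00
Lowest trial balance = -$412.06 (May)
Initial deposit = cushion − low point = $467.39 − (-$412.06) = $879.45

$879.45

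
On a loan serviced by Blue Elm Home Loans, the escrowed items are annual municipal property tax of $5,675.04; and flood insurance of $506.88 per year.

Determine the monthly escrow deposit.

Municipal property tax — $5,675.04
Flood insurance — $506.88
Combined annual = $5,675.04 + $506.88 = $6,181.92
Monthly escrow = $6,181.92 / 12 = $515.16

$515.16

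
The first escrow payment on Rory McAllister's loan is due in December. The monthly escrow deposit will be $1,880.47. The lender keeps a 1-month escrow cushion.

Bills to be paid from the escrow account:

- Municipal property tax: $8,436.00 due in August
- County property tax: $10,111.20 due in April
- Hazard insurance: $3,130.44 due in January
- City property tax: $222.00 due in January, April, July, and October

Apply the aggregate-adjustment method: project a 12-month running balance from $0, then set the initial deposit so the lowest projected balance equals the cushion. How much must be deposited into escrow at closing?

$7,299.88

Cushion = 1 × $1,880.47 = $1,880.47
Trial balance (start $0, +$1,880.47 each month, − disbursements):
  Dec: +$1,880.47 → $1,880.47
  Jan: +$1,880.47 − $3,352.44 → $408.50
  Feb: +$1,880.47 → $2,288.97
  Mar: +$1,880.47 → $4,169.44
  Apr: +$1,880.47 − $10,333.20 → -$4,283.29
  May: +$1,880.47 → -$2,402.82
  Jun: +$1,880.47 → -$522.35
  Jul: +$1,880.47 − $222.00 → $1,136.12
  Aug: +$1,880.47 − $8,436.00 → -$5,419.41
  Sep: +$1,880.47 → -$3,538.94
  Oct: +$1,880.47 − $222.00 → -$1,880.47
  Nov: +$1,880.47 → $0.00
Lowest trial balance = -$5,419.41 (Aug)
Initial deposit = cushion − low point = $1,880.47 − (-$5,419.41) = $7,299.88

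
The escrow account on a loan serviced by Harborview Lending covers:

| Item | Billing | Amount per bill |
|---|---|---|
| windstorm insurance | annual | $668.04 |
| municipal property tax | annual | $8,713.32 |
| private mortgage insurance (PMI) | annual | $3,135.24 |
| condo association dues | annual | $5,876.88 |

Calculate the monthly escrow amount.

$1,532.79

Windstorm insurance — $668.04 per year
Municipal property tax — $8,713.32 per year
Private mortgage insurance (PMI) — $3,135.24 per year
Condo association dues — $5,876.88 per year
Total annual escrow = $668.04 + $8,713.32 + $3,135.24 + $5,876.88 = $18,393.48
Monthly escrow = $18,393.48 / 12 = $1,532.79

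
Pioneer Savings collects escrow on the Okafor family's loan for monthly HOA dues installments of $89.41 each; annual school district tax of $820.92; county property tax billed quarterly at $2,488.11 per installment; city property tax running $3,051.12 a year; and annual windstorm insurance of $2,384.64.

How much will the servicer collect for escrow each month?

HOA dues: $89.41 × 12 = $1,072.92 per year
School district tax: $820.92 per year
County property tax: $2,488.11 × 4 = $9,952.44 per year
City property tax: $3,051.12 per year
Windstorm insurance: $2,384.64 per year
Yearly total = $1,072.92 + $820.92 + $9,952.44 + $3,051.12 + $2,384.64 = $17,282.04
Monthly = $17,282.04 / 12 = $1,440.17

$1,440.17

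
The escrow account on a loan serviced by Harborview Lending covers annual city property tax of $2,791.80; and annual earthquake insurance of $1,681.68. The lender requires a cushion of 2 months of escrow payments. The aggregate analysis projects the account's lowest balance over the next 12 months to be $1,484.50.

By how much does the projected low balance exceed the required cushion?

$738.92

City property tax — $2,791.80 annually
Earthquake insurance — $1,681.68 annually
Total annual escrow = $2,791.80 + $1,681.68 = $4,473.48
Per month = $4,473.48 ÷ 12 = $372.79
Required cushion = 2 × $372.79 = $745.58
Surplus = $1,484.50 − $745.58 = $738.92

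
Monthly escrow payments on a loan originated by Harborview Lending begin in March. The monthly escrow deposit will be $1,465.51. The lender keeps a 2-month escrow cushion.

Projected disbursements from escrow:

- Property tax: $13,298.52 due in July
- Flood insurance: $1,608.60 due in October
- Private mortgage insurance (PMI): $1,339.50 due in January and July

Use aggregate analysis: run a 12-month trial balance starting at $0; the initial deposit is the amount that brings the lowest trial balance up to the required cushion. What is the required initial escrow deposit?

Cushion = 2 × $1,465.51 = $2,931.02
Trial balance (start $0, +$1,465.51 each month, − disbursements):
  Mar: +$1,465.51 → $1,465.51
  Apr: +$1,465.51 → $2,931.02
  May: +$1,465.51 → $4,396.53
  Jun: +$1,465.51 → $5,862.04
  Jul: +$1,465.51 − $14,638.02 → -$7,310.47
  Aug: +$1,465.51 → -$5,844.96
  Sep: +$1,465.51 → -$4,379.45
  Oct: +$1,465.51 − $1,608.60 → -$4,522.54
  Nov: +$1,465.51 → -$3,057.03
  Dec: +$1,465.51 → -$1,591.52
  Jan: +$1,465.51 − $1,339.50 → -$1,465.51
  Feb: +$1,465.51 → $0.00
Lowest trial balance = -$7,310.47 (Jul)
Initial deposit = cushion − low point = $2,931.02 − (-$7,310.47) = $10,241.49

$10,241.49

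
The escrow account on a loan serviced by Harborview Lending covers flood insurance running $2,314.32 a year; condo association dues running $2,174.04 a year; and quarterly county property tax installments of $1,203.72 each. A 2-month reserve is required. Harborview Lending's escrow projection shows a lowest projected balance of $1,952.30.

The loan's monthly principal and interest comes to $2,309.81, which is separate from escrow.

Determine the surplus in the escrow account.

Flood insurance — $2,314.32/yr
Condo association dues — $2,174.04/yr
County property tax — $1,203.72 × 4 = $4,814.88/yr
Total per year = $2,314.32 + $2,174.04 + $4,814.88 = $9,303.24
Per month = $9,303.24 ÷ 12 = $775.27
Required cushion = 2 × $775.27 = $1,550.54
Surplus = $1,952.30 − $1,550.54 = $401.76

$401.76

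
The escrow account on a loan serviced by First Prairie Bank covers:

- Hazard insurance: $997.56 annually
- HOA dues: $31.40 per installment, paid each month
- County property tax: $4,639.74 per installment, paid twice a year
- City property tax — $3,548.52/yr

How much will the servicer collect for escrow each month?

Hazard insurance: $997.56 annually
HOA dues: $31.40 × 12 = $376.80 annually
County property tax: $4,639.74 × 2 = $9,279.48 annually
City property tax: $3,548.52 annually
Yearly total = $997.56 + $376.80 + $9,279.48 + $3,548.52 = $14,202.36
Monthly = $14,202.36 / 12 = $1,183.53

$1,183.53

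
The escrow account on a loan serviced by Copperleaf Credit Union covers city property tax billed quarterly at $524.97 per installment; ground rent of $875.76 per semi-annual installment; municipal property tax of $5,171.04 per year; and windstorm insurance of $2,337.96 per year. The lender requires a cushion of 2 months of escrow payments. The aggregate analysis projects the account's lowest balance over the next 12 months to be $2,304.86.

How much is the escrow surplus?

City property tax = $524.97 × 4 = $2,099.88 per year
Ground rent = $875.76 × 2 = $1,751.52 per year
Municipal property tax = $5,171.04 per year
Windstorm insurance = $2,337.96 per year
Total annual escrow = $2,099.88 + $1,751.52 + $5,171.04 + $2,337.96 = $11,360.40
Base monthly escrow = $11,360.40 ÷ 12 = $946.70
Cushion = 2 × $946.70 = $1,893.40
Surplus = $2,304.86 − $1,893.40 = $411.46

$411.46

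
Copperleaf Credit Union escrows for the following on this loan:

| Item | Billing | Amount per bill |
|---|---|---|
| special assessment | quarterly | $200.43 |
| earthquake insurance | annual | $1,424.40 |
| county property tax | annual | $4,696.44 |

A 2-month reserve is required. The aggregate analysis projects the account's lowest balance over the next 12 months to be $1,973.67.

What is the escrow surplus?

Special assessment: $200.43 × 4 = $801.72 per year
Earthquake insurance: $1,424.40 per year
County property tax: $4,696.44 per year
Combined annual = $801.72 + $1,424.40 + $4,696.44 = $6,922.56
Monthly = $6,922.56 ÷ 12 = $576.88
Cushion = 2 × $576.88 = $1,153.76
Excess over cushion: $1,973.67 − $1,153.76 = $819.91

$819.91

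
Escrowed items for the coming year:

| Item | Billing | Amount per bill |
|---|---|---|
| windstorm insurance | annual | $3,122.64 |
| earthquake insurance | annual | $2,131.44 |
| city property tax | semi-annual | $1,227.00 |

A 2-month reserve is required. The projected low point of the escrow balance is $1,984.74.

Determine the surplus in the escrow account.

$700.06

Windstorm insurance — $3,122.64/yr
Earthquake insurance — $2,131.44/yr
City property tax — $1,227.00 × 2 = $2,454.00/yr
Annual escrow total = $7,708.08
Per month = $7,708.08 ÷ 12 = $642.34
Required cushion = 2 × $642.34 = $1,284.68
Excess over cushion: $1,984.74 − $1,284.68 = $700.06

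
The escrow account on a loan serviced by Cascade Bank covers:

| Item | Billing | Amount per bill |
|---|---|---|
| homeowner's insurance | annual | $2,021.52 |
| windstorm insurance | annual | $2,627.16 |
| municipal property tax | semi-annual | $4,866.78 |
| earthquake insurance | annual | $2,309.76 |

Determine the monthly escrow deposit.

Homeowner's insurance: $2,021.52 per year
Windstorm insurance: $2,627.16 per year
Municipal property tax: $4,866.78 × 2 = $9,733.56 per year
Earthquake insurance: $2,309.76 per year
Total annual escrow = $2,021.52 + $2,627.16 + $9,733.56 + $2,309.76 = $16,692.00
Per month = $16,692.00 ÷ 12 = $1,391.00

$1,391.00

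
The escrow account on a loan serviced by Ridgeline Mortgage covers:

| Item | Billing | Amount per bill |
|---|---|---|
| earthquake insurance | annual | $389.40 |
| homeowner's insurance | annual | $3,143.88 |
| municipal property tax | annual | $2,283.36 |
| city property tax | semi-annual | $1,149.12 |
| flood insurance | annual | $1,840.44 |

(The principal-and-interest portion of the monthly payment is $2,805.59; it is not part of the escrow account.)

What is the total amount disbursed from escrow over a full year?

Earthquake insurance: $389.40
Homeowner's insurance: $3,143.88
Municipal property tax: $2,283.36
City property tax: $1,149.12 × 2 = $2,298.24
Flood insurance: $1,840.44
Total per year = $9,955.32

$9,955.32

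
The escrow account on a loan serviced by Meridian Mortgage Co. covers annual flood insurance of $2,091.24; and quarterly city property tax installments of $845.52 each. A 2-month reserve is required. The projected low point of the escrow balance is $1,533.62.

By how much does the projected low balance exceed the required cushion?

$621.40

Flood insurance: $2,091.24 annually
City property tax: $845.52 × 4 = $3,382.08 annually
Total per year = $2,091.24 + $3,382.08 = $5,473.32
Monthly escrow = $5,473.32 / 12 = $456.11
Required cushion = 2 × $456.11 = $912.22
Surplus = $1,533.62 − $912.22 = $621.40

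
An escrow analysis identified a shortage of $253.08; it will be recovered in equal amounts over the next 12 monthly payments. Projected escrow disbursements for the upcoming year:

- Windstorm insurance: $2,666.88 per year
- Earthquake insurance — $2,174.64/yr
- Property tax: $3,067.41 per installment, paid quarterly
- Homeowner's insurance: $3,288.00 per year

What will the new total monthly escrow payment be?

Windstorm insurance = $2,666.88
Earthquake insurance = $2,174.64
Property tax = $3,067.41 × 4 = $12,269.64
Homeowner's insurance = $3,288.00
Annual escrow total = $20,399.16
Per month = $20,399.16 ÷ 12 = $1,699.93
Shortage spread = $253.08 ÷ 12 = $21.09/mo
New monthly escrow = $1,699.93 + $21.09 = $1,721.02

$1,721.02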